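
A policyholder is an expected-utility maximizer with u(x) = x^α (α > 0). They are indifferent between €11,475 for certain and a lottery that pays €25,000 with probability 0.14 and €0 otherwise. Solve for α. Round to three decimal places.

EU(lottery) = 0.14·25000^α + 0.86·0 = 0.14·25000^α.
Setting u(11475) equal to that: 11475^α = 0.14·25000^α ⇒ (11475/25000)^α = 0.14.
Taking logs: α·ln(11475/25000) = ln(0.14), so α = -1.966113 / -0.778705 ≈ 2.525.

α ≈ 2.525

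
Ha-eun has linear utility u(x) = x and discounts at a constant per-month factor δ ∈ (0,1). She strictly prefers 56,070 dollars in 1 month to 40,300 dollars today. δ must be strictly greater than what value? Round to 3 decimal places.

Under u(x) = x this choice says 40300 < δ·56070.
Dividing through by 56070 gives δ > 0.71874.

δ > 0.719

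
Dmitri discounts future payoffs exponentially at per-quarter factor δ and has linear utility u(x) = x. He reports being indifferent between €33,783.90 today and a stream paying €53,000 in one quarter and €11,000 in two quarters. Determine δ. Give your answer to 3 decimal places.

The stream is worth 53000δ + 11000δ² today, so 53000δ + 11000δ² = 33783.90.
So 11000δ² + 53000δ − 33783.90 = 0.
The positive root is δ = [−53000 + √(53000² + 4·11000·33783.90)] / (2·11000) = (−53000 + 65540.000)/22000 ≈ 0.570.

δ ≈ 0.570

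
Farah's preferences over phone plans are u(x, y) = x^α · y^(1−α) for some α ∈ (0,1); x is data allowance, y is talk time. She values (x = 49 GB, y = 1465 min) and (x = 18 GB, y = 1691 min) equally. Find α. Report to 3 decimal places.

α ≈ 0.125

Set the two utilities equal: 49^α·1465^(1−α) = 18^α·1691^(1−α).
Taking logs: α·ln 49 + (1−α)·ln 1465 = α·ln 18 + (1−α)·ln 1691, i.e. α·1.001449 = (1−α)·0.143465.
With A = 1.001449 and B = 0.143465: α·A = (1−α)·B, so α = B/(A+B) = 0.143465/1.144914 ≈ 0.125.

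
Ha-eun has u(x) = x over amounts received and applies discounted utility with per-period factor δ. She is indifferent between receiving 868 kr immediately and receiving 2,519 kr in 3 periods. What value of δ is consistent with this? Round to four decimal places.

δ ≈ 0.7011

Indifference means u(868) = δ^3 · u(2519), so δ^3 = u(868)/u(2519).
With u(x) = x: δ^3 = 868/2519 = 0.34458.
So δ = 0.34458^(1/3) ≈ 0.7011.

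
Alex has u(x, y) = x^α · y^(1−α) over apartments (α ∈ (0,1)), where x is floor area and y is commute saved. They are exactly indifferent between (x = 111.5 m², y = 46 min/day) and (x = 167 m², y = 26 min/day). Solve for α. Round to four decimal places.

α ≈ 0.5855

Set the two utilities equal: 111.5^α·46^(1−α) = 167^α·26^(1−α).
Taking logs: α·ln 111.5 + (1−α)·ln 46 = α·ln 167 + (1−α)·ln 26, i.e. α·-0.4039692 = (1−α)·-0.5705449.
Thus α·(-0.9745141) = -0.5705449, so α = -0.5705449/-0.9745141 ≈ 0.5855.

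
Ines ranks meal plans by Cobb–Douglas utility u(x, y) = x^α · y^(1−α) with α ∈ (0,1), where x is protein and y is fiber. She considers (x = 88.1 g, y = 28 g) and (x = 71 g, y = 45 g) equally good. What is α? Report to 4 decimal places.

The Cobb–Douglas utilities coincide, so 88.1^α·28^(1−α) = 71^α·45^(1−α).
(88.1/71)^α = (45/28)^(1−α); take logs: α·ln(88.1/71) = (1−α)·ln(45/28), i.e. α·0.2157927 = (1−α)·0.4744580.
Thus α·(0.6902507) = 0.4744580, so α = 0.4744580/0.6902507 ≈ 0.6874.

α ≈ 0.6874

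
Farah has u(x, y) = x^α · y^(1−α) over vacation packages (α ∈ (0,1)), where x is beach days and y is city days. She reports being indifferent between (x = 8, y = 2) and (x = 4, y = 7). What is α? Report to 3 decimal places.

The Cobb–Douglas utilities coincide, so 8^α·2^(1−α) = 4^α·7^(1−α).
(8/4)^α = (7/2)^(1−α); take logs: α·ln(8/4) = (1−α)·ln(7/2), i.e. α·0.693147 = (1−α)·1.252763.
With A = 0.693147 and B = 1.252763: α·A = (1−α)·B, so α = B/(A+B) = 1.252763/1.945910 ≈ 0.644.

α ≈ 0.644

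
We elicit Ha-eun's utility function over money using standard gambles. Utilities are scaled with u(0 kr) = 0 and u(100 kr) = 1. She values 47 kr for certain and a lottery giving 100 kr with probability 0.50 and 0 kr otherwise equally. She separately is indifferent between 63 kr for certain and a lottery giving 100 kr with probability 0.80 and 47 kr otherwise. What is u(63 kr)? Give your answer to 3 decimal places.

0.900

First, u(47 kr) = 0.50·u(100 kr) + 0.50·u(0 kr) = 0.50.
Chaining: u(63 kr) = 0.80·1.00 + 0.20·0.50 = 0.9000.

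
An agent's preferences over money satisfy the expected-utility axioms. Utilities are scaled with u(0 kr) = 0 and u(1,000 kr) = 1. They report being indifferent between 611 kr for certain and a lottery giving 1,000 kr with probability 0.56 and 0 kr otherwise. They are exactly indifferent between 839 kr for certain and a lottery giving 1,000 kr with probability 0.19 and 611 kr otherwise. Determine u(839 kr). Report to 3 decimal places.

0.644

From the first indifference, u(611 kr) = 0.56·u(1,000 kr) + 0.44·u(0 kr) = 0.56·1 + 0.44·0 = 0.56.
Then u(839 kr) = 0.19·u(1,000 kr) + 0.81·u(611 kr) = 0.19·1.00 + 0.81·0.56 = 0.6436.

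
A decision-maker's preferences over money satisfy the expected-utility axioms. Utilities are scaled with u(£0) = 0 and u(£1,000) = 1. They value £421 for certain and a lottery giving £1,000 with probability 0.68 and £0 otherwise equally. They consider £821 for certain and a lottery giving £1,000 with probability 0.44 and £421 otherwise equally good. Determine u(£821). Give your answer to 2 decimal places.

0.82

First, u(£421) = 0.68·u(£1,000) + 0.32·u(£0) = 0.68.
The second indifference gives u(£821) = 0.44·u(£1,000) + 0.56·u(£421) = 0.44·1.00 + 0.56·0.68 = 0.8208.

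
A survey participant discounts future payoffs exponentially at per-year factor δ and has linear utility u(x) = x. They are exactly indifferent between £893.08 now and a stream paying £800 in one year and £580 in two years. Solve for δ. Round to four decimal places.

Present value of the stream is 800·δ + 580·δ². Indifference gives 800δ + 580δ² = 893.08.
That is, 580δ² + 800δ − 893.08 = 0, a quadratic in δ.
The positive root is δ = [−800 + √(800² + 4·580·893.08)] / (2·580) = (−800 + 1646.799)/1160 ≈ 0.7300.

δ ≈ 0.7300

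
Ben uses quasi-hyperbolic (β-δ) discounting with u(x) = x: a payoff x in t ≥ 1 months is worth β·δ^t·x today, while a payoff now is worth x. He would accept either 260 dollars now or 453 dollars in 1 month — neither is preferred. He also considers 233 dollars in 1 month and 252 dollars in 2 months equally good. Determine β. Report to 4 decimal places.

β ≈ 0.6208

From the later pair, β·δ^1·233 = β·δ^2·252; dividing through, δ = 233/252 = 0.92460.
Substituting δ into 260 = β·δ·453: β = 260/(418.845) ≈ 0.6208.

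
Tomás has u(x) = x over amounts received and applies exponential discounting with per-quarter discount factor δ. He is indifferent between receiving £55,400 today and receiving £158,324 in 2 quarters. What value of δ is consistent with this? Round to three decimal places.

δ ≈ 0.592

Equating discounted utilities: u(55400) = δ^2·u(158324) ⇒ δ^2 = u(55400)/u(158324).
With u(x) = x: δ^2 = 55400/158324 = 0.34992.
Taking the square root: δ = 0.34992^(1/2) ≈ 0.592.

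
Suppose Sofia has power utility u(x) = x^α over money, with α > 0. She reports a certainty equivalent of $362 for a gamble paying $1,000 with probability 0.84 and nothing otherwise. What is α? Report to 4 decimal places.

EU(lottery) = 0.84·1000^α + 0.16·0 = 0.84·1000^α.
Indifference: 362^α = 0.84·1000^α, so (362/1000)^α = 0.84.
Taking logs: α·ln(362/1000) = ln(0.84), so α = -0.1743534 / -1.0161111 ≈ 0.1716.

α ≈ 0.1716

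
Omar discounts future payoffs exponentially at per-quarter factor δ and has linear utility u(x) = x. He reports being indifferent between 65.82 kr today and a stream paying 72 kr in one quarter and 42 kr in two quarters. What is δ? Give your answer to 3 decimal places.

Present value of the stream is 72·δ + 42·δ². Indifference gives 72δ + 42δ² = 65.82.
Rearranged: 42δ² + 72δ − 65.82 = 0.
By the quadratic formula (taking the positive root), δ = (−72 + √16241.76) / 84 ≈ 0.660.

δ ≈ 0.660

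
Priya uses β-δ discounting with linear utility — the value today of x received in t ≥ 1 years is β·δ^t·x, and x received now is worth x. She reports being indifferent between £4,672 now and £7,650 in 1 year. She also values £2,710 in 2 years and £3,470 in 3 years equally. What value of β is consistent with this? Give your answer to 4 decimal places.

β ≈ 0.7820

From the later pair, β·δ^2·2710 = β·δ^3·3470; dividing through, δ = 2710/3470 = 0.78098.
Substituting δ into 4672 = β·δ·7650: β = 4672/(5974.496) ≈ 0.7820.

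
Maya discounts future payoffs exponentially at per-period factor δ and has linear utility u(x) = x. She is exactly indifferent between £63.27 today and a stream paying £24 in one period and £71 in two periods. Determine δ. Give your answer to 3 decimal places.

δ ≈ 0.790

The stream is worth 24δ + 71δ² today, so 24δ + 71δ² = 63.27.
So 71δ² + 24δ − 63.27 = 0.
The positive root is δ = [−24 + √(24² + 4·71·63.27)] / (2·71) = (−24 + 136.179)/142 ≈ 0.790.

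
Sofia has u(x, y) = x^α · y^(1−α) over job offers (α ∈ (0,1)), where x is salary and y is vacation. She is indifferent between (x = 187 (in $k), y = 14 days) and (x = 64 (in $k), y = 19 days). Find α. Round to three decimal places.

α ≈ 0.222

The Cobb–Douglas utilities coincide, so 187^α·14^(1−α) = 64^α·19^(1−α).
(187/64)^α = (19/14)^(1−α); take logs: α·ln(187/64) = (1−α)·ln(19/14), i.e. α·1.072226 = (1−α)·0.305382.
So α/(1−α) = (0.305382)/(1.072226) = 0.284811, and α = 0.284811/1.284811 ≈ 0.222.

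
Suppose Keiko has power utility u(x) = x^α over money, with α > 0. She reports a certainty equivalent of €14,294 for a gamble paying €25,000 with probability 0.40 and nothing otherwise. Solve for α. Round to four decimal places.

Since u(0) = 0, the lottery's EU is 0.40·25000^α.
Setting u(14294) equal to that: 14294^α = 0.40·25000^α ⇒ (14294/25000)^α = 0.40.
Taking logs: α·ln(14294/25000) = ln(0.40), so α = -0.9162907 / -0.5590360 ≈ 1.6391.

α ≈ 1.6391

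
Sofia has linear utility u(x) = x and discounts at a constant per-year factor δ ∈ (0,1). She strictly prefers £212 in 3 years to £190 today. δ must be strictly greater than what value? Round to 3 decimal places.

The preference means 190 < δ^3·212.
Dividing by 212: δ^3 > 0.89623. Both sides are positive, so the cube root keeps the direction.
δ > 0.89623^(1/3) = 0.964.

δ > 0.964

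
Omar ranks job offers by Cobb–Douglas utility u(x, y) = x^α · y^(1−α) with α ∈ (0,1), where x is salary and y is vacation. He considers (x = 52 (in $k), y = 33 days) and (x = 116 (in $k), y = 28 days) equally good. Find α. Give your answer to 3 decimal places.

α ≈ 0.170

The Cobb–Douglas utilities coincide, so 52^α·33^(1−α) = 116^α·28^(1−α).
Rearrange to (52/116)^α = (28/33)^(1−α) and take logs: α·-0.802346 = (1−α)·-0.164303.
So α/(1−α) = (-0.164303)/(-0.802346) = 0.204778, and α = 0.204778/1.204778 ≈ 0.170.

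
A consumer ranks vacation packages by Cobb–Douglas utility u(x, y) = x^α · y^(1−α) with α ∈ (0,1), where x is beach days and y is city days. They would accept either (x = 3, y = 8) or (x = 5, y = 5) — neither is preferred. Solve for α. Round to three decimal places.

Indifference: 3^α · 8^(1−α) = 5^α · 5^(1−α).
(3/5)^α = (5/8)^(1−α); take logs: α·ln(3/5) = (1−α)·ln(5/8), i.e. α·-0.510826 = (1−α)·-0.470004.
With A = -0.510826 and B = -0.470004: α·A = (1−α)·B, so α = B/(A+B) = -0.470004/-0.980830 ≈ 0.479.

α ≈ 0.479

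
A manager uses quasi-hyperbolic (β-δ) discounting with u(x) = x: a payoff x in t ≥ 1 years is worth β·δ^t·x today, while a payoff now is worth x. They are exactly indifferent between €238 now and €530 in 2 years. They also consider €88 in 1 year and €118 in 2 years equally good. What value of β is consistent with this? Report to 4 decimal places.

β ≈ 0.8074

The second indifference involves only future payoffs, so β cancels: β·δ^1·88 = β·δ^2·118, giving δ = 88/118 = 0.74576.
Now use the now-vs-future pair: 238 = β·δ^2·530 gives β = 238/(0.55616·530) ≈ 0.8074.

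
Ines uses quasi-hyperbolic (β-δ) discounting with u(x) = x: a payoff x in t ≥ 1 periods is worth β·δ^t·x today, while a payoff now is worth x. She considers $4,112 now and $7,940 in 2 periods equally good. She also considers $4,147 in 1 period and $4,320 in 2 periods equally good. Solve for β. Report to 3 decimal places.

β ≈ 0.562

Both payoffs in the second observation are in the future, so β drops out: δ^1·4147 = δ^2·4320 ⇒ δ = 4147/4320 = 0.95995.
Substituting δ into 4112 = β·δ^2·7940: β = 4112/(7316.798) ≈ 0.562.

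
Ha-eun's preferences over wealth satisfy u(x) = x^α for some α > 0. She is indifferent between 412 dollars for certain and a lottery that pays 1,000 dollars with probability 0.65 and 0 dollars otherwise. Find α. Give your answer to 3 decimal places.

α ≈ 0.486

EU(lottery) = 0.65·1000^α + 0.35·0 = 0.65·1000^α.
Setting u(412) equal to that: 412^α = 0.65·1000^α ⇒ (412/1000)^α = 0.65.
Taking logs: α·ln(412/1000) = ln(0.65), so α = -0.430783 / -0.886732 ≈ 0.486.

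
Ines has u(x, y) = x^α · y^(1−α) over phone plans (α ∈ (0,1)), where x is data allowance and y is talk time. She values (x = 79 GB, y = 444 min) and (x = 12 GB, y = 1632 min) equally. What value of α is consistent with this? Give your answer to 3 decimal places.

Set the two utilities equal: 79^α·444^(1−α) = 12^α·1632^(1−α).
Rearrange to (79/12)^α = (1632/444)^(1−α) and take logs: α·1.884541 = (1−α)·1.301737.
So α/(1−α) = (1.301737)/(1.884541) = 0.690745, and α = 0.690745/1.690745 ≈ 0.409.

α ≈ 0.409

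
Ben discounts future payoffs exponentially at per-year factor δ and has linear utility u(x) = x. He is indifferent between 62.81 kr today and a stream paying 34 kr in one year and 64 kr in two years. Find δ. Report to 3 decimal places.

Equating present values: 62.81 = 34δ + 64δ².
So 64δ² + 34δ − 62.81 = 0.
δ = (−34 + √(34² + 4·64·62.81)) / (2·64) = (−34 + √17235.36) / 128 ≈ 0.760.

δ ≈ 0.760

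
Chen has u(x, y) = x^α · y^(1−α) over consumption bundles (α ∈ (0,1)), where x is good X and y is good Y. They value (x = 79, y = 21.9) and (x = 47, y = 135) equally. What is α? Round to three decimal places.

Indifference: 79^α · 21.9^(1−α) = 47^α · 135^(1−α).
Taking logs: α·ln 79 + (1−α)·ln 21.9 = α·ln 47 + (1−α)·ln 135, i.e. α·0.519300 = (1−α)·1.818788.
So α/(1−α) = (1.818788)/(0.519300) = 3.502384, and α = 3.502384/4.502384 ≈ 0.778.

α ≈ 0.778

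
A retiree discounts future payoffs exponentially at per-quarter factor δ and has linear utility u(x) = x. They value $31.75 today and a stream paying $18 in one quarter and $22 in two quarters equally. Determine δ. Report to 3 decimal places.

Present value of the stream is 18·δ + 22·δ². Indifference gives 18δ + 22δ² = 31.75.
That is, 22δ² + 18δ − 31.75 = 0, a quadratic in δ.
By the quadratic formula (taking the positive root), δ = (−18 + √3118.00) / 44 ≈ 0.860.

δ ≈ 0.860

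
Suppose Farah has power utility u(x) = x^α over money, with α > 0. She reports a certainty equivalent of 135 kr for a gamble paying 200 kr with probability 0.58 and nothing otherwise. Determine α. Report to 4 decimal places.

Since u(0) = 0, the lottery's EU is 0.58·200^α.
Indifference: 135^α = 0.58·200^α, so (135/200)^α = 0.58.
Take logs: α = ln 0.58 / ln(135/200) ≈ 1.385924.

α ≈ 1.3859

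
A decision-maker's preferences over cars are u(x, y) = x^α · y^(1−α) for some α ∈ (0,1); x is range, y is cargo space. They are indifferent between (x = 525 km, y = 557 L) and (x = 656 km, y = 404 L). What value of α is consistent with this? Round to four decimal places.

α ≈ 0.5904

Set the two utilities equal: 525^α·557^(1−α) = 656^α·404^(1−α).
(525/656)^α = (404/557)^(1−α); take logs: α·ln(525/656) = (1−α)·ln(404/557), i.e. α·-0.2227625 = (1−α)·-0.3211504.
With A = -0.2227625 and B = -0.3211504: α·A = (1−α)·B, so α = B/(A+B) = -0.3211504/-0.5439129 ≈ 0.5904.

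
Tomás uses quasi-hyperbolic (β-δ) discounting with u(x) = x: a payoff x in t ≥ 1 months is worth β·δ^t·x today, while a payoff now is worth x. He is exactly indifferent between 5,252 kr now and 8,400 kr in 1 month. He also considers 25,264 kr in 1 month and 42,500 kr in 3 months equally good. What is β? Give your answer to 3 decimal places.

Both payoffs in the second observation are in the future, so β drops out: δ^1·25264 = δ^3·42500 ⇒ δ^2 = 25264/42500 = 0.59445, so δ = 0.77100.
The first indifference: 5252 = β·δ·8400, so β = 5252/(δ·8400) = 5252/(0.77100·8400) ≈ 0.811.

β ≈ 0.811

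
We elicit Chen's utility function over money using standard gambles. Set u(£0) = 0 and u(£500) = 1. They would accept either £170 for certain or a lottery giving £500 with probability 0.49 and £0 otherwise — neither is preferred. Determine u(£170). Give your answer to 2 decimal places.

0.49

By the standard-gamble method, u(£170) is just the indifference probability on the best outcome: 0.49.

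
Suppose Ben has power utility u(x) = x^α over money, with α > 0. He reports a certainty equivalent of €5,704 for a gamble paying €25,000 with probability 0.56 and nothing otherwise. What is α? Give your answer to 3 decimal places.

The lottery's expected utility is 0.56·u(25000) + 0.44·u(0) = 0.56·25000^α (since u(0) = 0 for α > 0).
Setting u(5704) equal to that: 5704^α = 0.56·25000^α ⇒ (5704/25000)^α = 0.56.
α = ln(0.56) / ln(5704/25000) = -0.579818/-1.477708 ≈ 0.392.

α ≈ 0.392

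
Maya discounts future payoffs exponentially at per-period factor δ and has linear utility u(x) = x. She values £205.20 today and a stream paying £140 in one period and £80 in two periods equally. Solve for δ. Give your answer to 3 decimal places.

δ ≈ 0.950

The stream is worth 140δ + 80δ² today, so 140δ + 80δ² = 205.20.
That is, 80δ² + 140δ − 205.20 = 0, a quadratic in δ.
δ = (−140 + √(140² + 4·80·205.20)) / (2·80) = (−140 + √85264.00) / 160 ≈ 0.950.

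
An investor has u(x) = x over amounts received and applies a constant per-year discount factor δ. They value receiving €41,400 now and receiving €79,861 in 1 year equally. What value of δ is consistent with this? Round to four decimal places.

Equating discounted utilities: u(41400) = δ·u(79861) ⇒ δ = u(41400)/u(79861).
With u(x) = x: δ = 41400/79861 = 0.51840.

δ ≈ 0.5184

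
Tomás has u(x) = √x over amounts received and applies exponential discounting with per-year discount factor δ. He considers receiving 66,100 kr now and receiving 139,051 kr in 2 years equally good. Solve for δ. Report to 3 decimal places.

The payoff in 2 years is discounted by δ^2, so u(66100) = δ^2·u(139051) and δ^2 = u(66100)/u(139051).
With u(x) = √x: δ^2 = √66100/√139051 = √(66100/139051) = 0.68947.
Taking the square root: δ = 0.68947^(1/2) ≈ 0.830.

δ ≈ 0.830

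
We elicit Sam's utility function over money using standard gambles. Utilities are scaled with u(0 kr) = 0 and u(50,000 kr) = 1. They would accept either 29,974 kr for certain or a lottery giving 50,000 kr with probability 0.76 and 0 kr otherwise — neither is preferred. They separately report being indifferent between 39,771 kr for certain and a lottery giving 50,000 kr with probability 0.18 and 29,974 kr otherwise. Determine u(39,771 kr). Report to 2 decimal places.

0.80

From the first indifference, u(29,974 kr) = 0.76·u(50,000 kr) + 0.24·u(0 kr) = 0.76·1 + 0.24·0 = 0.76.
The second indifference gives u(39,771 kr) = 0.18·u(50,000 kr) + 0.82·u(29,974 kr) = 0.18·1.00 + 0.82·0.76 = 0.8032.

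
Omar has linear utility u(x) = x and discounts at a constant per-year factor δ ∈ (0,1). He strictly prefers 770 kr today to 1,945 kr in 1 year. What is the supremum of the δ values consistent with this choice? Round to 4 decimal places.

Under u(x) = x this choice says 770 > δ·1945.
Dividing through by 1945 gives δ < 0.39589.

δ < 0.3959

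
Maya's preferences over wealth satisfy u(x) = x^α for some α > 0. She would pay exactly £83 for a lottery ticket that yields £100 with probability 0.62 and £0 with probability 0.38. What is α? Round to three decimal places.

α ≈ 2.566

Since u(0) = 0, the lottery's EU is 0.62·100^α.
Equating: 83^α = 0.62·100^α, i.e. 0.8300^α = 0.62.
Taking logs: α·ln(83/100) = ln(0.62), so α = -0.478036 / -0.186330 ≈ 2.566.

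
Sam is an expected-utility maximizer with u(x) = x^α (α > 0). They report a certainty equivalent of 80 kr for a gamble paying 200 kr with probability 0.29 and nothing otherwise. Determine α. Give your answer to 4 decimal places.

The lottery's expected utility is 0.29·u(200) + 0.71·u(0) = 0.29·200^α (since u(0) = 0 for α > 0).
Equating: 80^α = 0.29·200^α, i.e. 0.4000^α = 0.29.
Taking logs: α·ln(80/200) = ln(0.29), so α = -1.2378744 / -0.9162907 ≈ 1.3510.

α ≈ 1.3510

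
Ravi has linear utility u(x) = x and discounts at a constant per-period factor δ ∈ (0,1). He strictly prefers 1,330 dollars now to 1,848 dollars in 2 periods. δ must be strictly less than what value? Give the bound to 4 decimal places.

Comparing present values: 1330 > δ^2·1848.
Dividing by 1848: δ^2 < 0.71970. Both sides are positive, so the square root keeps the direction.
δ < (1330/1848)^(1/2) ≈ 0.8483.

δ < 0.8483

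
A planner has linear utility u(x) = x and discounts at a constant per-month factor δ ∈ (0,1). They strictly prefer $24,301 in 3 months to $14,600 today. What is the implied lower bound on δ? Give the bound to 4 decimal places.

δ > 0.8438

The preference means 14600 < δ^3·24301.
So δ^3 > 14600/24301 = 0.60080; taking the cube root of both positive sides preserves the inequality.
δ > (14600/24301)^(1/3) ≈ 0.8438.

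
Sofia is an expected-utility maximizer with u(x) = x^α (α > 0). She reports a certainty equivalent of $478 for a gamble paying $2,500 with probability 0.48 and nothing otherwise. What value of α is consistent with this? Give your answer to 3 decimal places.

Since u(0) = 0, the lottery's EU is 0.48·2500^α.
Setting u(478) equal to that: 478^α = 0.48·2500^α ⇒ (478/2500)^α = 0.48.
Taking logs: α·ln(478/2500) = ln(0.48), so α = -0.733969 / -1.654435 ≈ 0.444.

α ≈ 0.444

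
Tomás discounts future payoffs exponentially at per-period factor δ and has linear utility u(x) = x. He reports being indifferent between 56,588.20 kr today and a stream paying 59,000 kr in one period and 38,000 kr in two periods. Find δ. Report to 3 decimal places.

Equating present values: 56588.20 = 59000δ + 38000δ².
Rearranged: 38000δ² + 59000δ − 56588.20 = 0.
By the quadratic formula (taking the positive root), δ = (−59000 + √12082406400.00) / 76000 ≈ 0.670.

δ ≈ 0.670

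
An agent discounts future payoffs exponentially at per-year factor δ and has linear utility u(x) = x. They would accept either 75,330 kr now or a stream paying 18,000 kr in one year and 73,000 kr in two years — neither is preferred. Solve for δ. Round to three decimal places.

The stream is worth 18000δ + 73000δ² today, so 18000δ + 73000δ² = 75330.
Rearranged: 73000δ² + 18000δ − 75330 = 0.
The positive root is δ = [−18000 + √(18000² + 4·73000·75330)] / (2·73000) = (−18000 + 149400.000)/146000 ≈ 0.900.

δ ≈ 0.900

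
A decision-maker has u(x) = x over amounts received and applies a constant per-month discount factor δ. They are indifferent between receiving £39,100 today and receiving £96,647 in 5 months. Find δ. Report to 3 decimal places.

δ ≈ 0.834

Indifference means u(39100) = δ^5 · u(96647), so δ^5 = u(39100)/u(96647).
With u(x) = x: δ^5 = 39100/96647 = 0.40457.
So δ = 0.40457^(1/5) ≈ 0.834.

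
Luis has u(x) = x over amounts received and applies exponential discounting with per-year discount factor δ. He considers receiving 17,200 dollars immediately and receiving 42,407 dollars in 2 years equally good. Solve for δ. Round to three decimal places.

δ ≈ 0.637

The payoff in 2 years is discounted by δ^2, so u(17200) = δ^2·u(42407) and δ^2 = u(17200)/u(42407).
With u(x) = x: δ^2 = 17200/42407 = 0.40559.
Taking the square root: δ = 0.40559^(1/2) ≈ 0.637.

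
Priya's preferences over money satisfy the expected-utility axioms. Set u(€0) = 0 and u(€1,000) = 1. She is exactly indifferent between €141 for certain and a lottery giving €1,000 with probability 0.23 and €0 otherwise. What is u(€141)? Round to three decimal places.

By the standard-gamble method, u(€141) is just the indifference probability on the best outcome: 0.23.

0.230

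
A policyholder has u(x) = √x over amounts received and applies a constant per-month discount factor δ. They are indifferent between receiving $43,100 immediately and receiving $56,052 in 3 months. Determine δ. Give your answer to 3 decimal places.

δ ≈ 0.957

The payoff in 3 months is discounted by δ^3, so u(43100) = δ^3·u(56052) and δ^3 = u(43100)/u(56052).
Since u(x) = √x, δ^3 = √(43100/56052) = 0.87689.
Taking the cube root: δ = 0.87689^(1/3) ≈ 0.957.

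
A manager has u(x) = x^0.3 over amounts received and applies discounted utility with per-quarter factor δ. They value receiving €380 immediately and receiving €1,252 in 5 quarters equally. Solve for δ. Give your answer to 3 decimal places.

Indifference means u(380) = δ^5 · u(1252), so δ^5 = u(380)/u(1252).
With u(x) = x^0.3: δ^5 = 380^0.3/1252^0.3 = (380/1252)^0.3 = 0.69928.
So δ = 0.69928^(1/5) ≈ 0.931.

δ ≈ 0.931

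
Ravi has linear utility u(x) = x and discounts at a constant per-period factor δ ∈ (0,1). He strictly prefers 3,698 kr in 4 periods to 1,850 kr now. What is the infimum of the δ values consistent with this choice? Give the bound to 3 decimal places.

δ > 0.841

Comparing present values: 1850 < δ^4·3698.
Hence δ^4 > 1850/3698 = 0.50027, and x ↦ x^(1/4) is increasing on (0,∞).
δ > 0.50027^(1/4) = 0.841.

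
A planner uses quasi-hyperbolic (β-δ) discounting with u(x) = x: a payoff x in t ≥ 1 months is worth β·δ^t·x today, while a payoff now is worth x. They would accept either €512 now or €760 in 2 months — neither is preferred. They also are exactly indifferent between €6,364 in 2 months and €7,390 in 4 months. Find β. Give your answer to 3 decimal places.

β ≈ 0.782

The second indifference involves only future payoffs, so β cancels: β·δ^2·6364 = β·δ^4·7390, giving δ^2 = 6364/7390 = 0.86116, so δ = 0.92799.
The first indifference: 512 = β·δ^2·760, so β = 512/(δ^2·760) = 512/(0.86116·760) ≈ 0.782.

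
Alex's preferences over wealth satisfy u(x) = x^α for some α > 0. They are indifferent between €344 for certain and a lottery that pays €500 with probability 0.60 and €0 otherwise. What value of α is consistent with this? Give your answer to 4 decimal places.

EU(lottery) = 0.60·500^α + 0.40·0 = 0.60·500^α.
Equating: 344^α = 0.60·500^α, i.e. 0.6880^α = 0.60.
Take logs: α = ln 0.60 / ln(344/500) ≈ 1.365966.

α ≈ 1.3660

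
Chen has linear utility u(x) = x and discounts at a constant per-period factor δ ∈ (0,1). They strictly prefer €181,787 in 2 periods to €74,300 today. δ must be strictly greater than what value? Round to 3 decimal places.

Comparing present values: 74300 < δ^2·181787.
Dividing by 181787: δ^2 > 0.40872. Both sides are positive, so the square root keeps the direction.
δ > 0.40872^(1/2) = 0.639.

δ > 0.639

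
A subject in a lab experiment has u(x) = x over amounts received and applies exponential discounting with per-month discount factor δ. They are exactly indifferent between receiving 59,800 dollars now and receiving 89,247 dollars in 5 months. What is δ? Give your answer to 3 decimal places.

The payoff in 5 months is discounted by δ^5, so u(59800) = δ^5·u(89247) and δ^5 = u(59800)/u(89247).
With u(x) = x: δ^5 = 59800/89247 = 0.67005.
Taking the 5th root: δ = 0.67005^(1/5) ≈ 0.923.

δ ≈ 0.923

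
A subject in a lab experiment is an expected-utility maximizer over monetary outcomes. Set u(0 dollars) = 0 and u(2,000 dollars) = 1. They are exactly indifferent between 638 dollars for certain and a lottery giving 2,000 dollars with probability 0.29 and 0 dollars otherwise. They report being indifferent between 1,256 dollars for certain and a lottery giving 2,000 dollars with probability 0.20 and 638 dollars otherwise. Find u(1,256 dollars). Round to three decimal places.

The first gamble pins u(638 dollars): it must equal 0.29·1 + 0.71·0 = 0.29.
The second indifference gives u(1,256 dollars) = 0.20·u(2,000 dollars) + 0.80·u(638 dollars) = 0.20·1.00 + 0.80·0.29 = 0.4320.

0.432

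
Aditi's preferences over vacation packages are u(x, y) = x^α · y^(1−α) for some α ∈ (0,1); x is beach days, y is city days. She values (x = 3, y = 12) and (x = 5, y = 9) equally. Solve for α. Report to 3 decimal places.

Indifference: 3^α · 12^(1−α) = 5^α · 9^(1−α).
Taking logs: α·ln 3 + (1−α)·ln 12 = α·ln 5 + (1−α)·ln 9, i.e. α·-0.510826 = (1−α)·-0.287682.
So α/(1−α) = (-0.287682)/(-0.510826) = 0.563170, and α = 0.563170/1.563170 ≈ 0.360.

α ≈ 0.360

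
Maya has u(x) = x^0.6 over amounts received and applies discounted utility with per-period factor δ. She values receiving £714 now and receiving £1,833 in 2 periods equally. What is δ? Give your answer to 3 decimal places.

δ ≈ 0.754

Equating discounted utilities: u(714) = δ^2·u(1833) ⇒ δ^2 = u(714)/u(1833).
Since u(x) = x^0.6, δ^2 = (714/1833)^0.6 = 0.38953^0.6 = 0.56796.
Taking the square root: δ = 0.56796^(1/2) ≈ 0.754.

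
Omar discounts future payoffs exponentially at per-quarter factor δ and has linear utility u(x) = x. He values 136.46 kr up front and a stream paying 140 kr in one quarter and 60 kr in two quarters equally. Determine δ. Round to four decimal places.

The stream is worth 140δ + 60δ² today, so 140δ + 60δ² = 136.46.
So 60δ² + 140δ − 136.46 = 0.
By the quadratic formula (taking the positive root), δ = (−140 + √52350.40) / 120 ≈ 0.7400.

δ ≈ 0.7400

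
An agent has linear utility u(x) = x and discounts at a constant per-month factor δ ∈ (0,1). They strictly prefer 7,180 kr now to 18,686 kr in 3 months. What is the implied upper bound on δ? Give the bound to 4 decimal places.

δ < 0.7270

Under u(x) = x this choice says 7180 > δ^3·18686.
Hence δ^3 < 7180/18686 = 0.38424, and x ↦ x^(1/3) is increasing on (0,∞).
δ < 0.38424^(1/3) = 0.7270.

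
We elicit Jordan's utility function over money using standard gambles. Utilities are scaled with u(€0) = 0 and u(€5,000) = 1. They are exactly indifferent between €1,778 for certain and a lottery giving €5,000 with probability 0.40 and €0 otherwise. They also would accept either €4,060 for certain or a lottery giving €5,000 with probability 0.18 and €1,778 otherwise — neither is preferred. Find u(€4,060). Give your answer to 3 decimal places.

0.508

The first gamble pins u(€1,778): it must equal 0.40·1 + 0.60·0 = 0.40.
Chaining: u(€4,060) = 0.18·1.00 + 0.82·0.40 = 0.5080.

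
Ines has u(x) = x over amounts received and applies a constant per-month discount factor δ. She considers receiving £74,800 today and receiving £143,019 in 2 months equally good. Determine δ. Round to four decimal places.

Equating discounted utilities: u(74800) = δ^2·u(143019) ⇒ δ^2 = u(74800)/u(143019).
With u(x) = x: δ^2 = 74800/143019 = 0.52301.
Taking the square root: δ = 0.52301^(1/2) ≈ 0.7232.

δ ≈ 0.7232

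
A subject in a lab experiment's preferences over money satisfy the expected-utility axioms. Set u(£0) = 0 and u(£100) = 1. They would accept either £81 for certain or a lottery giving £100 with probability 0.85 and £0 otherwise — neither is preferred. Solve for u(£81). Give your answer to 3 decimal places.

By the standard-gamble method, u(£81) is just the indifference probability on the best outcome: 0.85.

0.850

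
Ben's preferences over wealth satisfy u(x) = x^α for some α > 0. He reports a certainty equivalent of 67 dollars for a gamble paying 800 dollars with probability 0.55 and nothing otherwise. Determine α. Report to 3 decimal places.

α ≈ 0.241

EU(lottery) = 0.55·800^α + 0.45·0 = 0.55·800^α.
Indifference: 67^α = 0.55·800^α, so (67/800)^α = 0.55.
Taking logs: α·ln(67/800) = ln(0.55), so α = -0.597837 / -2.479919 ≈ 0.241.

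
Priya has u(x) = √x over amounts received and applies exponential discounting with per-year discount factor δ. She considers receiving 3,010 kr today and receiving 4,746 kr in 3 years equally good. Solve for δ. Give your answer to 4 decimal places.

δ ≈ 0.9269

Equating discounted utilities: u(3010) = δ^3·u(4746) ⇒ δ^3 = u(3010)/u(4746).
With u(x) = √x: δ^3 = √3010/√4746 = √(3010/4746) = 0.79638.
So δ = 0.79638^(1/3) ≈ 0.9269.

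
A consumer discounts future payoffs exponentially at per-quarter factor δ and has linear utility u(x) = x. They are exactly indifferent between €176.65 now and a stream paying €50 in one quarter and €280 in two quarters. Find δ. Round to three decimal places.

δ ≈ 0.710

The stream is worth 50δ + 280δ² today, so 50δ + 280δ² = 176.65.
Rearranged: 280δ² + 50δ − 176.65 = 0.
By the quadratic formula (taking the positive root), δ = (−50 + √200348.00) / 560 ≈ 0.710.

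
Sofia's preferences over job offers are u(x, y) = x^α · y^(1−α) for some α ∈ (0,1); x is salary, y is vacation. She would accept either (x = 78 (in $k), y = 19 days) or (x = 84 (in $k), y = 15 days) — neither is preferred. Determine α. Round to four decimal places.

The Cobb–Douglas utilities coincide, so 78^α·19^(1−α) = 84^α·15^(1−α).
Taking logs: α·ln 78 + (1−α)·ln 19 = α·ln 84 + (1−α)·ln 15, i.e. α·-0.0741080 = (1−α)·-0.2363888.
Thus α·(-0.3104968) = -0.2363888, so α = -0.2363888/-0.3104968 ≈ 0.7613.

α ≈ 0.7613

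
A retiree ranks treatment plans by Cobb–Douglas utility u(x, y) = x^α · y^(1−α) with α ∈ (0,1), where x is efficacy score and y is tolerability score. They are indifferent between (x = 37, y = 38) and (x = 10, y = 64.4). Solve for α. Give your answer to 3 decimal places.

α ≈ 0.287

Set the two utilities equal: 37^α·38^(1−α) = 10^α·64.4^(1−α).
Rearrange to (37/10)^α = (64.4/38)^(1−α) and take logs: α·1.308333 = (1−α)·0.527527.
So α/(1−α) = (0.527527)/(1.308333) = 0.403205, and α = 0.403205/1.403205 ≈ 0.287.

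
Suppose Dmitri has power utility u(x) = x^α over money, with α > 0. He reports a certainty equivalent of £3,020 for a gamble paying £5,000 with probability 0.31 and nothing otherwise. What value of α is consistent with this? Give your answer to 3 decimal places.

EU(lottery) = 0.31·5000^α + 0.69·0 = 0.31·5000^α.
Setting u(3020) equal to that: 3020^α = 0.31·5000^α ⇒ (3020/5000)^α = 0.31.
Take logs: α = ln 0.31 / ln(3020/5000) ≈ 2.32294.

α ≈ 2.323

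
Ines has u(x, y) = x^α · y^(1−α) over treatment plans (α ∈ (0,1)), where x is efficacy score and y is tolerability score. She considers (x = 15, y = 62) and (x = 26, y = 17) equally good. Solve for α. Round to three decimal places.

Set the two utilities equal: 15^α·62^(1−α) = 26^α·17^(1−α).
Taking logs: α·ln 15 + (1−α)·ln 62 = α·ln 26 + (1−α)·ln 17, i.e. α·-0.550046 = (1−α)·-1.293921.
Thus α·(-1.843967) = -1.293921, so α = -1.293921/-1.843967 ≈ 0.702.

α ≈ 0.702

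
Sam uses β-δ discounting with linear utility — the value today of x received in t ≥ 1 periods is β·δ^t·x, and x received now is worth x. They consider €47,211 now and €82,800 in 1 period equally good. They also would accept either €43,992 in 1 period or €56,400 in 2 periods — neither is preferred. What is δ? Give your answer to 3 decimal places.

δ ≈ 0.780

The second indifference involves only future payoffs, so β cancels: β·δ^1·43992 = β·δ^2·56400, giving δ = 43992/56400 = 0.78000.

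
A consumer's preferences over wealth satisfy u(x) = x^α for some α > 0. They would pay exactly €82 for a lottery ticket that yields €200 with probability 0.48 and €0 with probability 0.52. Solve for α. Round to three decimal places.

α ≈ 0.823

Since u(0) = 0, the lottery's EU is 0.48·200^α.
Equating: 82^α = 0.48·200^α, i.e. 0.4100^α = 0.48.
α = ln(0.48) / ln(82/200) = -0.733969/-0.891598 ≈ 0.823.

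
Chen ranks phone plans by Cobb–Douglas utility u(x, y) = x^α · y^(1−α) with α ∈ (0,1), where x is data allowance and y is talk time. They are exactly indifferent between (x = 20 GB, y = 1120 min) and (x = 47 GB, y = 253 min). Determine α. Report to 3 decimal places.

Indifference: 20^α · 1120^(1−α) = 47^α · 253^(1−α).
Rearrange to (20/47)^α = (253/1120)^(1−α) and take logs: α·-0.854415 = (1−α)·-1.487694.
With A = -0.854415 and B = -1.487694: α·A = (1−α)·B, so α = B/(A+B) = -1.487694/-2.342109 ≈ 0.635.

α ≈ 0.635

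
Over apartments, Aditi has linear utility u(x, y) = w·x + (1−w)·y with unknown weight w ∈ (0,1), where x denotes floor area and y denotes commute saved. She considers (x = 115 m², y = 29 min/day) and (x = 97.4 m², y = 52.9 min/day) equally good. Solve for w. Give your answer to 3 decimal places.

Equating utilities: w·115 + (1−w)·29 = w·97.4 + (1−w)·52.9.
Collecting terms: w·17.6 = (1−w)·23.9.
Hence w = 23.9/(17.6+23.9) = 23.9/41.5 = 0.576.

w = 0.576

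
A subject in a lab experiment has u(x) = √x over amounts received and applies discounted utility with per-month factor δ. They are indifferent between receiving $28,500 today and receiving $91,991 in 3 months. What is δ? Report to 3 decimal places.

Equating discounted utilities: u(28500) = δ^3·u(91991) ⇒ δ^3 = u(28500)/u(91991).
With u(x) = √x: δ^3 = √28500/√91991 = √(28500/91991) = 0.55661.
Hence δ = (0.55661)^(1/3) = 0.82259.

δ ≈ 0.823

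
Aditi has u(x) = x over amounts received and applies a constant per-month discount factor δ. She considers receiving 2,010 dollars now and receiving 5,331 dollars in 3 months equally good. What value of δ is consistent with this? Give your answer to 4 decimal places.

δ ≈ 0.7224

The payoff in 3 months is discounted by δ^3, so u(2010) = δ^3·u(5331) and δ^3 = u(2010)/u(5331).
With u(x) = x: δ^3 = 2010/5331 = 0.37704.
Hence δ = (0.37704)^(1/3) = 0.722430.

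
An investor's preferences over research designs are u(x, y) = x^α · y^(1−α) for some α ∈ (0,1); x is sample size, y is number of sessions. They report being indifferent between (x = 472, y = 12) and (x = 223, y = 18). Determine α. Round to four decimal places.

α ≈ 0.3510

Set the two utilities equal: 472^α·12^(1−α) = 223^α·18^(1−α).
Taking logs: α·ln 472 + (1−α)·ln 12 = α·ln 223 + (1−α)·ln 18, i.e. α·0.7498072 = (1−α)·0.4054651.
Thus α·(1.1552723) = 0.4054651, so α = 0.4054651/1.1552723 ≈ 0.3510.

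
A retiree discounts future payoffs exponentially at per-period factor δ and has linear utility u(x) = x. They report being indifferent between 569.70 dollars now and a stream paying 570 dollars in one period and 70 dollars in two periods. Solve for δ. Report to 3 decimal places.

The stream is worth 570δ + 70δ² today, so 570δ + 70δ² = 569.70.
So 70δ² + 570δ − 569.70 = 0.
By the quadratic formula (taking the positive root), δ = (−570 + √484416.00) / 140 ≈ 0.900.

δ ≈ 0.900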